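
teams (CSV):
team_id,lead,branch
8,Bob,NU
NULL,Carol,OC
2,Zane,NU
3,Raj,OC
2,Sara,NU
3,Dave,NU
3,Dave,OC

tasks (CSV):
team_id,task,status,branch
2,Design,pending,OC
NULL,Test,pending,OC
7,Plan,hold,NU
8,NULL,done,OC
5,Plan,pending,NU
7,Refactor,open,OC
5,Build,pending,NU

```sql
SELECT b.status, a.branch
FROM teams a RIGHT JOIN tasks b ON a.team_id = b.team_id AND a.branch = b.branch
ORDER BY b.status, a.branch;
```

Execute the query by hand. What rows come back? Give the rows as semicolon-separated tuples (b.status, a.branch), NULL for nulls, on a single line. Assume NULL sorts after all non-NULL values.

(done, NULL); (hold, NULL); (open, NULL); (pending, NULL); (pending, NULL); (pending, NULL); (pending, NULL)

RIGHT JOIN keeps every row from `tasks`; unmatched rows get NULL for `teams`'s columns.
Matching on a.team_id = b.team_id AND a.branch = b.branch. A NULL in a compared column never satisfies the condition.
- team_id=8, branch=NU: no matching b row.
- team_id=NULL, branch=OC: no matching b row.
- team_id=2, branch=NU: no matching b row.
- team_id=3, branch=OC: no matching b row.
- team_id=2, branch=NU: no matching b row.
- team_id=3, branch=NU: no matching b row.
- team_id=3, branch=OC: no matching b row.
- 7 row(s) from b found no a partner → padded with NULL.
After projecting and ordering:
b.status | a.branch
done | NULL
hold | NULL
open | NULL
pending | NULL
pending | NULL
pending | NULL
pending | NULL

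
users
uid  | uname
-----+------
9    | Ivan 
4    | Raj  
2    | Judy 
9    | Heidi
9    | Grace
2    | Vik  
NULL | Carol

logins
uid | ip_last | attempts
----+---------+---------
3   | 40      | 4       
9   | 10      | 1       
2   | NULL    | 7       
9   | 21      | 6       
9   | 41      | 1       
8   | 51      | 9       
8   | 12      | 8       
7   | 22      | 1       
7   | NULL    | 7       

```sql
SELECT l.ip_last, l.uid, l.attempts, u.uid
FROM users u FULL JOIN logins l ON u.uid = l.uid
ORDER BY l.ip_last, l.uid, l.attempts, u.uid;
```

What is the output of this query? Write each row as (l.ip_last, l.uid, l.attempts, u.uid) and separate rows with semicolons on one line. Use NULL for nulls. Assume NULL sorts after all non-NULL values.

(10, 9, 1, 9); (10, 9, 1, 9); (10, 9, 1, 9); (12, 8, 8, NULL); (21, 9, 6, 9); (21, 9, 6, 9); (21, 9, 6, 9); (22, 7, 1, NULL); (40, 3, 4, NULL); (41, 9, 1, 9); (41, 9, 1, 9); (41, 9, 1, 9); (51, 8, 9, NULL); (NULL, 2, 7, 2); (NULL, 2, 7, 2); (NULL, 7, 7, NULL); (NULL, NULL, NULL, 4); (NULL, NULL, NULL, NULL)

FULL OUTER JOIN keeps every row from both sides; unmatched rows get NULL for the other side's columns.
Matching on u.uid = l.uid. A NULL in a compared column never satisfies the condition.
- u row (uid=9): matches 3 l row(s) → 3 output row(s).
- u row (uid=4): no match → kept, l columns NULL.
- u row (uid=2): matches 1 l row(s) → 1 output row(s).
- u row (uid=9): matches 3 l row(s) → 3 output row(s).
- u row (uid=9): matches 3 l row(s) → 3 output row(s).
- u row (uid=2): matches 1 l row(s) → 1 output row(s).
- u row (uid=NULL): no match → kept, l columns NULL.
- plus 5 unmatched l row(s), each kept with NULL u columns.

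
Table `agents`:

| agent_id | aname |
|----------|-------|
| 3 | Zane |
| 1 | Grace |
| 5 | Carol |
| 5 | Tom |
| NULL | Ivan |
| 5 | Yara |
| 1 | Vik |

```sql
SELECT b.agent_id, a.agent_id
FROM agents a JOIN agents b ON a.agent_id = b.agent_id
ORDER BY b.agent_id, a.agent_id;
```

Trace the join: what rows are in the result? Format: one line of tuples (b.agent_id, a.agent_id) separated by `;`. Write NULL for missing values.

INNER JOIN keeps only pairs where the ON condition holds.
Matching on a.agent_id = b.agent_id. A NULL in a compared column never satisfies the condition.
- a row (agent_id=3): matches 1 b row(s) → 1 output row(s).
- a row (agent_id=1): matches 2 b row(s) → 2 output row(s).
- a row (agent_id=5): matches 3 b row(s) → 3 output row(s).
- a row (agent_id=5): matches 3 b row(s) → 3 output row(s).
- a row (agent_id=NULL): no match → dropped.
- a row (agent_id=5): matches 3 b row(s) → 3 output row(s).
- a row (agent_id=1): matches 2 b row(s) → 2 output row(s).

(1, 1); (1, 1); (1, 1); (1, 1); (3, 3); (5, 5); (5, 5); (5, 5); (5, 5); (5, 5); (5, 5); (5, 5); (5, 5); (5, 5)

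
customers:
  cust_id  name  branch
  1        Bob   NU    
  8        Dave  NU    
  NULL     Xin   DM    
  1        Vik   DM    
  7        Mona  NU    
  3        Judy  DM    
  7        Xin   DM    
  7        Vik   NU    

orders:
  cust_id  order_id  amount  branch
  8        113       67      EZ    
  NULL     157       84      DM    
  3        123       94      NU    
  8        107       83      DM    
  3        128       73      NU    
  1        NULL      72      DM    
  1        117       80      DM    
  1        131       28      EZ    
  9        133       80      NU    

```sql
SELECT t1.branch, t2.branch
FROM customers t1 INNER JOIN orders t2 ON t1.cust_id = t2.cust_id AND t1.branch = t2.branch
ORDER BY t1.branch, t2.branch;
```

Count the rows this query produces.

INNER JOIN keeps only pairs where the ON condition holds.
Matching on t1.cust_id = t2.cust_id AND t1.branch = t2.branch. A NULL in a compared column never satisfies the condition.
- t1[0] cust_id=1, branch=NU → no match; dropped.
- t1[1] cust_id=8, branch=NU → no match; dropped.
- t1[2] cust_id=NULL, branch=DM → no match; dropped.
- t1[3] cust_id=1, branch=DM → 2 match(es) in t2 → 2 row(s).
- t1[4] cust_id=7, branch=NU → no match; dropped.
- t1[5] cust_id=3, branch=DM → no match; dropped.
- t1[6] cust_id=7, branch=DM → no match; dropped.
- t1[7] cust_id=7, branch=NU → no match; dropped.
Total: 2 rows.

2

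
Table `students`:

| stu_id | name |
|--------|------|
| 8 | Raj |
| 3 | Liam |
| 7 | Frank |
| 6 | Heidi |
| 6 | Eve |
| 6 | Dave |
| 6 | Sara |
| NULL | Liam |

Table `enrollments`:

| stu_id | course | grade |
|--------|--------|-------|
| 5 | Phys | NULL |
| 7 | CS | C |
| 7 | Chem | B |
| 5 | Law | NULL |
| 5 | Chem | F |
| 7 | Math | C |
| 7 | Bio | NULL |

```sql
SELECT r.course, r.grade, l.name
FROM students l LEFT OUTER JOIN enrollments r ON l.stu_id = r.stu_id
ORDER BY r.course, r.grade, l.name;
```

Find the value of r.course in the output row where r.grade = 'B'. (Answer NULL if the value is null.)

Chem

LEFT JOIN keeps every row from `students`; unmatched rows get NULL for `enrollments`'s columns.
Matching on l.stu_id = r.stu_id. A NULL in a compared column never satisfies the condition.
Matched pairs: 4; unmatched l rows kept: 7.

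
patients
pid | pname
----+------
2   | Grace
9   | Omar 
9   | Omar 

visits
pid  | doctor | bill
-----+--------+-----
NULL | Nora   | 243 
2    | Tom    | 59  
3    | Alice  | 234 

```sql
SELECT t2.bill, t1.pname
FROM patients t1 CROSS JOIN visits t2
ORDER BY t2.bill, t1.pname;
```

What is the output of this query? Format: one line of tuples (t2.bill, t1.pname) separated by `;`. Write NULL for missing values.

(59, Grace); (59, Omar); (59, Omar); (234, Grace); (234, Omar); (234, Omar); (243, Grace); (243, Omar); (243, Omar)

CROSS JOIN pairs every row of `patients` with every row of `visits`: 3 × 3 = 9 rows.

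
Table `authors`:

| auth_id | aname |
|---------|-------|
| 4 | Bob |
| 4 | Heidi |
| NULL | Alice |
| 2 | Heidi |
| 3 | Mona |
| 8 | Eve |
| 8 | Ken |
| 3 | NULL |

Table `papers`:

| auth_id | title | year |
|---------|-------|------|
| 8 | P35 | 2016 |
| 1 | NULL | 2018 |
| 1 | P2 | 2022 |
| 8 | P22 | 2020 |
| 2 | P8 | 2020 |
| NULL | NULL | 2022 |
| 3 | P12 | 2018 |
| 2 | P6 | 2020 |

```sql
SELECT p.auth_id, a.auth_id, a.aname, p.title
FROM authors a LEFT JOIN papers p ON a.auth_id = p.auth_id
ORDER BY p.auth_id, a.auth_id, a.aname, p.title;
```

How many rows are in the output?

11

LEFT JOIN keeps every row from `authors`; unmatched rows get NULL for `papers`'s columns.
Matching on a.auth_id = p.auth_id. A NULL in a compared column never satisfies the condition.
Matched pairs: 8; unmatched a rows kept: 3.
Total: 8 matched + 3 padded = 11 rows.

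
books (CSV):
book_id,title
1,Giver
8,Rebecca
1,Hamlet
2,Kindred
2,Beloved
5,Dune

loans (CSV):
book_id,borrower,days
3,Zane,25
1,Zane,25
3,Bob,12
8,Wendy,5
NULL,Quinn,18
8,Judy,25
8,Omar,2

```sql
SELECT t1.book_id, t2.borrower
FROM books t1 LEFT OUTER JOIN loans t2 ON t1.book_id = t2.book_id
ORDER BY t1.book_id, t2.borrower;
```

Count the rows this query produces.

8

LEFT JOIN keeps every row from `books`; unmatched rows get NULL for `loans`'s columns.
Matching on t1.book_id = t2.book_id. A NULL in a compared column never satisfies the condition.
- book_id=1: 1 matching t2 row(s), so 1 row(s) emitted.
- book_id=8: 3 matching t2 row(s), so 3 row(s) emitted.
- book_id=1: 1 matching t2 row(s), so 1 row(s) emitted.
- book_id=2: no t2 row matches, row kept with t2 columns NULL.
- book_id=2: no t2 row matches, row kept with t2 columns NULL.
- book_id=5: no t2 row matches, row kept with t2 columns NULL.
Total: 5 matched + 3 padded = 8 rows.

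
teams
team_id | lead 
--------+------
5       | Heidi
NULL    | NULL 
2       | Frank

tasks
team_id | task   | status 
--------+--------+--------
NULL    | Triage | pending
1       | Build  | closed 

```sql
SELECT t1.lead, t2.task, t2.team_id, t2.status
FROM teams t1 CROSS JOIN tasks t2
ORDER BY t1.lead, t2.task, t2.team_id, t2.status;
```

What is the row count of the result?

6

CROSS JOIN pairs every row of `teams` with every row of `tasks`: 3 × 2 = 6 rows.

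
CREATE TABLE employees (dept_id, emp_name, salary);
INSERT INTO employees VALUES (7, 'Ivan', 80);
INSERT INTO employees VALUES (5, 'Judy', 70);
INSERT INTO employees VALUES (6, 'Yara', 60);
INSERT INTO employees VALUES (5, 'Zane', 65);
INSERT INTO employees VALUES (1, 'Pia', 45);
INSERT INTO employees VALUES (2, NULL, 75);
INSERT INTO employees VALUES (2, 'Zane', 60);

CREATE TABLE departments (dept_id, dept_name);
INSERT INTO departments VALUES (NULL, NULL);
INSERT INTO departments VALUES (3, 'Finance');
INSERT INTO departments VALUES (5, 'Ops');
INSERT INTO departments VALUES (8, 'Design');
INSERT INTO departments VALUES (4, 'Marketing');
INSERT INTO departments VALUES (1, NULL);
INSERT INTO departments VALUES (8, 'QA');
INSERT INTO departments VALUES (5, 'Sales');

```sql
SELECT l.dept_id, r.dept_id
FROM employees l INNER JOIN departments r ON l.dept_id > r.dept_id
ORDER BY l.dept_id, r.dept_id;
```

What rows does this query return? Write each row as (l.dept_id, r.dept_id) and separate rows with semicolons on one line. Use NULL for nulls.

(2, 1); (2, 1); (5, 1); (5, 1); (5, 3); (5, 3); (5, 4); (5, 4); (6, 1); (6, 3); (6, 4); (6, 5); (6, 5); (7, 1); (7, 3); (7, 4); (7, 5); (7, 5)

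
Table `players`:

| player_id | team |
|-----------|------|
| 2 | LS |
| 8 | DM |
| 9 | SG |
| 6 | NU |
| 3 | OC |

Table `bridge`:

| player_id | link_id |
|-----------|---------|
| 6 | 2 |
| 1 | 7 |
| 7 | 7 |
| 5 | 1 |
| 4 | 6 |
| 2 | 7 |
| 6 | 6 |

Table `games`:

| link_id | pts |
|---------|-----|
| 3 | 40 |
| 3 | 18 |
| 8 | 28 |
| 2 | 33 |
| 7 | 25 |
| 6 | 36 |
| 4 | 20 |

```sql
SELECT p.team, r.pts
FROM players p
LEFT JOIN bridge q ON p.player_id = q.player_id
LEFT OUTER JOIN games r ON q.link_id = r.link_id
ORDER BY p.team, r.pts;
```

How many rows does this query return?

6

Joins associate left-to-right: players LEFT JOIN bridge on player_id gives 6 intermediate row(s).
Then LEFT JOIN `games r` on link_id: each of those 6 rows is kept; rows whose q.link_id has no match in r get NULL for r's columns.
Result: 6 row(s).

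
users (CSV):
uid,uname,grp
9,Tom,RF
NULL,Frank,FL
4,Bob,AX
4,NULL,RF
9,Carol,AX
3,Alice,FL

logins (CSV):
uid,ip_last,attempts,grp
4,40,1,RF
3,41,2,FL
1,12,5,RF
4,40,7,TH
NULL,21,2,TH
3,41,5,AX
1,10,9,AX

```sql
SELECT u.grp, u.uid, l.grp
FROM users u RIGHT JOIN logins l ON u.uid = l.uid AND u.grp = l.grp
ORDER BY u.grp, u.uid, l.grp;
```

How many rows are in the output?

7

RIGHT JOIN keeps every row from `logins`; unmatched rows get NULL for `users`'s columns.
Matching on u.uid = l.uid AND u.grp = l.grp. A NULL in a compared column never satisfies the condition.
- uid=9, grp=RF: no matching l row.
- uid=NULL, grp=FL: no matching l row.
- uid=4, grp=AX: no matching l row.
- uid=4, grp=RF: 1 matching l row(s), so 1 row(s) emitted.
- uid=9, grp=AX: no matching l row.
- uid=3, grp=FL: 1 matching l row(s), so 1 row(s) emitted.
- plus 5 unmatched l row(s), each kept with NULL u columns.
Total: 2 matched + 5 padded = 7 rows.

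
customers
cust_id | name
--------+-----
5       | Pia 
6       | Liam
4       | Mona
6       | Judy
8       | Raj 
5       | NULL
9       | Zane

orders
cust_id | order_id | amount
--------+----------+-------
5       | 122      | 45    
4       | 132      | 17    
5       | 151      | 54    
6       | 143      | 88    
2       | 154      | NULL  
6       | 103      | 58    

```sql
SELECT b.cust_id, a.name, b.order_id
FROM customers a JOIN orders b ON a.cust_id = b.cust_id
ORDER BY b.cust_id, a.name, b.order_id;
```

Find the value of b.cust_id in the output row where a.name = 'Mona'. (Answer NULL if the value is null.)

4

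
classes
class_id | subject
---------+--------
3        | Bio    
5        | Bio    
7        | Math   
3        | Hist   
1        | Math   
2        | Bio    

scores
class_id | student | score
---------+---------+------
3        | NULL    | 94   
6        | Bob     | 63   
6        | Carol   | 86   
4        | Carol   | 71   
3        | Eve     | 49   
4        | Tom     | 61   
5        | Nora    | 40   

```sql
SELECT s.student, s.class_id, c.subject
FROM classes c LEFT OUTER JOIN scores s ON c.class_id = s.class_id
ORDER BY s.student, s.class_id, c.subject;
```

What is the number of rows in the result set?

8

LEFT JOIN keeps every row from `classes`; unmatched rows get NULL for `scores`'s columns.
Matching on c.class_id = s.class_id.
- c[0] class_id=3 → 2 match(es) in s → 2 row(s).
- c[1] class_id=5 → 1 match(es) in s → 1 row(s).
- c[2] class_id=7 → no match; kept with NULLs on the s side.
- c[3] class_id=3 → 2 match(es) in s → 2 row(s).
- c[4] class_id=1 → no match; kept with NULLs on the s side.
- c[5] class_id=2 → no match; kept with NULLs on the s side.
Total: 5 matched + 3 padded = 8 rows.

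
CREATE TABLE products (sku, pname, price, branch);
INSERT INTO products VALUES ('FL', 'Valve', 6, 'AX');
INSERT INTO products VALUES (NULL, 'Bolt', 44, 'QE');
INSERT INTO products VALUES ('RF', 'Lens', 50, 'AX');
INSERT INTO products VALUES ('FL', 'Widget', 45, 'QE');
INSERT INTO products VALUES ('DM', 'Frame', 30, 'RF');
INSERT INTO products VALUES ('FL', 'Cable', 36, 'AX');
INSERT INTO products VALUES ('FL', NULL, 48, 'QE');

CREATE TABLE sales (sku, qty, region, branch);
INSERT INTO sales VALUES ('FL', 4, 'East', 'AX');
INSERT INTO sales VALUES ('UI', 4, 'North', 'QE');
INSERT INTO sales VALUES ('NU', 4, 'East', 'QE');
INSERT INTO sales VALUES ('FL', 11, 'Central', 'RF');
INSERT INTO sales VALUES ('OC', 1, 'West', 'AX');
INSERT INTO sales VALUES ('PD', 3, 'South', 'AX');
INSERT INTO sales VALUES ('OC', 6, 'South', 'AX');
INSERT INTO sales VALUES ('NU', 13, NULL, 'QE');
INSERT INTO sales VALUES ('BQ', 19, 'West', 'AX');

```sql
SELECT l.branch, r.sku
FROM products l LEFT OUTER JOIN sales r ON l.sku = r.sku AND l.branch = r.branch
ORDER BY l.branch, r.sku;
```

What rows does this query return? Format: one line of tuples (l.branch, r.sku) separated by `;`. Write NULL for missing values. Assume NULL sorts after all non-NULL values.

(AX, FL); (AX, FL); (AX, NULL); (QE, NULL); (QE, NULL); (QE, NULL); (RF, NULL)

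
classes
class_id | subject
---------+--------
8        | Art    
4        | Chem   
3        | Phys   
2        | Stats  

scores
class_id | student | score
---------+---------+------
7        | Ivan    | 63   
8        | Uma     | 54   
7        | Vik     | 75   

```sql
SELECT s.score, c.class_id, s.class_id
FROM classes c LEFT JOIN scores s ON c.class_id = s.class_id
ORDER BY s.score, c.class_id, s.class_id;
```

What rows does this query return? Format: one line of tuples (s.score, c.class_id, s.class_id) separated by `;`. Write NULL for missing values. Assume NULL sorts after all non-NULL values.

LEFT JOIN keeps every row from `classes`; unmatched rows get NULL for `scores`'s columns.
Matching on c.class_id = s.class_id.
Matched pairs: 1; unmatched c rows kept: 3.

(54, 8, 8); (NULL, 2, NULL); (NULL, 3, NULL); (NULL, 4, NULL)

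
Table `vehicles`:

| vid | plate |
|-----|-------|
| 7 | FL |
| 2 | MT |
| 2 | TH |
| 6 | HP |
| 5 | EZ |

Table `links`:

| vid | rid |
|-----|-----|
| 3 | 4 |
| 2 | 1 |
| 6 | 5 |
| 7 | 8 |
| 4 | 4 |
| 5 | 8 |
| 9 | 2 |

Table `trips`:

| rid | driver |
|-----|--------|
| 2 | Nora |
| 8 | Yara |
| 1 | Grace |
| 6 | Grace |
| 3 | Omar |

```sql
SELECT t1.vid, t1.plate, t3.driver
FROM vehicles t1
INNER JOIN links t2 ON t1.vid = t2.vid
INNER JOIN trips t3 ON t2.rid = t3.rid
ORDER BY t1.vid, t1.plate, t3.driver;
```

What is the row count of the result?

4

Step 1 — t1 INNER JOIN t2 on vid → 5 row(s).
Then INNER JOIN `trips t3` on rid: keep only rows whose t2.rid appears in t3.
Result: 4 row(s).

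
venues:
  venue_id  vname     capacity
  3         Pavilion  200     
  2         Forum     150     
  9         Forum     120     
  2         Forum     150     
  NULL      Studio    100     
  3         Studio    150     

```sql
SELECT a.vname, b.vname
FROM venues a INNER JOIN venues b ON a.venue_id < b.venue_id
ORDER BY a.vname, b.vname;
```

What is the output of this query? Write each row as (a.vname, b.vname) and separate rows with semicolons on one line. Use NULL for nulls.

(Forum, Forum); (Forum, Forum); (Forum, Pavilion); (Forum, Pavilion); (Forum, Studio); (Forum, Studio); (Pavilion, Forum); (Studio, Forum)

INNER JOIN keeps only pairs where the ON condition holds.
Matching on a.venue_id < b.venue_id. A NULL in a compared column never satisfies the condition.
- a (venue_id=3) pairs with 1 row(s) of b.
- a (venue_id=2) pairs with 3 row(s) of b.
- a (venue_id=9) has no partner → excluded.
- a (venue_id=2) pairs with 3 row(s) of b.
- a (venue_id=NULL) has no partner → excluded.
- a (venue_id=3) pairs with 1 row(s) of b.
After projecting and ordering:
a.vname | b.vname
Forum | Forum
Forum | Forum
Forum | Pavilion
Forum | Pavilion
Forum | Studio
Forum | Studio
Pavilion | Forum
Studio | Forum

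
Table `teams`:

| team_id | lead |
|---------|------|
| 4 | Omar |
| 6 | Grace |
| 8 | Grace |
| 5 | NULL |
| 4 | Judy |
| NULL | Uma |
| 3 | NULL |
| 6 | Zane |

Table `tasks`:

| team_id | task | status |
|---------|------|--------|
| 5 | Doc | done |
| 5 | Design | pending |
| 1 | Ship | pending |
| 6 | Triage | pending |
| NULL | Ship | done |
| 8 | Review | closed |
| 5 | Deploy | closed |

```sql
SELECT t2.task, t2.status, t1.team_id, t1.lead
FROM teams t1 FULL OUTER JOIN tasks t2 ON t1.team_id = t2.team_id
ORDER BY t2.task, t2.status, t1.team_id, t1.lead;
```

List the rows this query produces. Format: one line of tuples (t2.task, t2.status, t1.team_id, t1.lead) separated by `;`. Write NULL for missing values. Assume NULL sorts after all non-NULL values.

FULL OUTER JOIN keeps every row from both sides; unmatched rows get NULL for the other side's columns.
Matching on t1.team_id = t2.team_id. A NULL in a compared column never satisfies the condition.
- t1 row (team_id=4): no match → kept, t2 columns NULL.
- t1 row (team_id=6): matches 1 t2 row(s) → 1 output row(s).
- t1 row (team_id=8): matches 1 t2 row(s) → 1 output row(s).
- t1 row (team_id=5): matches 3 t2 row(s) → 3 output row(s).
- t1 row (team_id=4): no match → kept, t2 columns NULL.
- t1 row (team_id=NULL): no match → kept, t2 columns NULL.
- t1 row (team_id=3): no match → kept, t2 columns NULL.
- t1 row (team_id=6): matches 1 t2 row(s) → 1 output row(s).
- plus 2 unmatched t2 row(s), each kept with NULL t1 columns.

(Deploy, closed, 5, NULL); (Design, pending, 5, NULL); (Doc, done, 5, NULL); (Review, closed, 8, Grace); (Ship, done, NULL, NULL); (Ship, pending, NULL, NULL); (Triage, pending, 6, Grace); (Triage, pending, 6, Zane); (NULL, NULL, 3, NULL); (NULL, NULL, 4, Judy); (NULL, NULL, 4, Omar); (NULL, NULL, NULL, Uma)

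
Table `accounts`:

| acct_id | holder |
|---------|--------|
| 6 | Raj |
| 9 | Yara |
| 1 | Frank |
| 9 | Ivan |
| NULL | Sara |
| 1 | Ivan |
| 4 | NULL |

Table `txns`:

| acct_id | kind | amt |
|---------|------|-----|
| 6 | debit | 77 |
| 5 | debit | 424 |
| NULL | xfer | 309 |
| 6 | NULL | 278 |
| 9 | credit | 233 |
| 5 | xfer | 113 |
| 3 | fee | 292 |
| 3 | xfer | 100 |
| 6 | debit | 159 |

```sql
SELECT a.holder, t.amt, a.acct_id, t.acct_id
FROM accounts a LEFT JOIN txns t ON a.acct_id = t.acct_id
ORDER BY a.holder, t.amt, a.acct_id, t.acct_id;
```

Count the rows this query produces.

9

LEFT JOIN keeps every row from `accounts`; unmatched rows get NULL for `txns`'s columns.
Matching on a.acct_id = t.acct_id. A NULL in a compared column never satisfies the condition.
- a[0] acct_id=6 → 3 match(es) in t → 3 row(s).
- a[1] acct_id=9 → 1 match(es) in t → 1 row(s).
- a[2] acct_id=1 → no match; kept with NULLs on the t side.
- a[3] acct_id=9 → 1 match(es) in t → 1 row(s).
- a[4] acct_id=NULL → no match; kept with NULLs on the t side.
- a[5] acct_id=1 → no match; kept with NULLs on the t side.
- a[6] acct_id=4 → no match; kept with NULLs on the t side.
Total: 5 matched + 4 padded = 9 rows.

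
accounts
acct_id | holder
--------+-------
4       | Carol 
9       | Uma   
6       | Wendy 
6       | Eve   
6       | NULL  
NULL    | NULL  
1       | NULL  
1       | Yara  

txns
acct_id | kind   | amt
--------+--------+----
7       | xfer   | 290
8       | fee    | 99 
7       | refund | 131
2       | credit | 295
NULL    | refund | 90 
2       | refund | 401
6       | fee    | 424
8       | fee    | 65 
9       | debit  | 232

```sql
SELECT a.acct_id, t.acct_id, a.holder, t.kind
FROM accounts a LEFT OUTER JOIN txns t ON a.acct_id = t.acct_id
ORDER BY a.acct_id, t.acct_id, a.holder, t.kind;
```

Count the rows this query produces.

8

LEFT JOIN keeps every row from `accounts`; unmatched rows get NULL for `txns`'s columns.
Matching on a.acct_id = t.acct_id. A NULL in a compared column never satisfies the condition.
Matched pairs: 4; unmatched a rows kept: 4.
Total: 4 matched + 4 padded = 8 rows.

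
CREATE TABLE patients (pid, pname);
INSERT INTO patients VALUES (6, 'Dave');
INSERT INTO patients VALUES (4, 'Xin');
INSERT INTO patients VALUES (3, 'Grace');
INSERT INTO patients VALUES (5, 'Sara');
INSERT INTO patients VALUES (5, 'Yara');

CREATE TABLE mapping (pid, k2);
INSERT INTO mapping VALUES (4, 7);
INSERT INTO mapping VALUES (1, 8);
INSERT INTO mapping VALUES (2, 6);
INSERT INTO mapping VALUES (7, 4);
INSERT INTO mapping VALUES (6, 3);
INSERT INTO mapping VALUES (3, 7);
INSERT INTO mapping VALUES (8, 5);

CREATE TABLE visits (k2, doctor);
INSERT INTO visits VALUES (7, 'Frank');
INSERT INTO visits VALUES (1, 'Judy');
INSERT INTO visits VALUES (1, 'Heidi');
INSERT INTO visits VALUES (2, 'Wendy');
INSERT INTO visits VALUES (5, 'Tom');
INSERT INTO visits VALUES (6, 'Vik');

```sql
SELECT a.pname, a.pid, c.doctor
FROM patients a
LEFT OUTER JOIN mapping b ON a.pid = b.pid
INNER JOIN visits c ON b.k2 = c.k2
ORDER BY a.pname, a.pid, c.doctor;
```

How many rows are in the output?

2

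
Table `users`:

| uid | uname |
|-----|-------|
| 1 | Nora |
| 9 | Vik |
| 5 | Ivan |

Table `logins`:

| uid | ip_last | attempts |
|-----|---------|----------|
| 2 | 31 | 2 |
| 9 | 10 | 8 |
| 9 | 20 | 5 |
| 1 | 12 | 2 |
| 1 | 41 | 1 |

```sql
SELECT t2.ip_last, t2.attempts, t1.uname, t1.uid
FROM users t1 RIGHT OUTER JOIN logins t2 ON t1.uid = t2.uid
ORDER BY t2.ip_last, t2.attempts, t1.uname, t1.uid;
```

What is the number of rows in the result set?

5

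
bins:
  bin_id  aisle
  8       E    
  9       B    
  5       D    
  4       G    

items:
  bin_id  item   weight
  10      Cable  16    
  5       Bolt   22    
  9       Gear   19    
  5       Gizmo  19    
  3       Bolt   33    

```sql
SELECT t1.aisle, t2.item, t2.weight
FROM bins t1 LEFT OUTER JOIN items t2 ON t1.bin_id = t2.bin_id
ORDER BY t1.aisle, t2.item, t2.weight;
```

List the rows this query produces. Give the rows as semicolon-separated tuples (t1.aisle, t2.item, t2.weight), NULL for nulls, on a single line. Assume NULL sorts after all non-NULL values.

(B, Gear, 19); (D, Bolt, 22); (D, Gizmo, 19); (E, NULL, NULL); (G, NULL, NULL)

LEFT JOIN keeps every row from `bins`; unmatched rows get NULL for `items`'s columns.
Matching on t1.bin_id = t2.bin_id.
- bin_id=8: no t2 row matches, row kept with t2 columns NULL.
- bin_id=9: 1 matching t2 row(s), so 1 row(s) emitted.
- bin_id=5: 2 matching t2 row(s), so 2 row(s) emitted.
- bin_id=4: no t2 row matches, row kept with t2 columns NULL.
After projecting and ordering:
t1.aisle | t2.item | t2.weight
B | Gear | 19
D | Bolt | 22
D | Gizmo | 19
E | NULL | NULL
G | NULL | NULL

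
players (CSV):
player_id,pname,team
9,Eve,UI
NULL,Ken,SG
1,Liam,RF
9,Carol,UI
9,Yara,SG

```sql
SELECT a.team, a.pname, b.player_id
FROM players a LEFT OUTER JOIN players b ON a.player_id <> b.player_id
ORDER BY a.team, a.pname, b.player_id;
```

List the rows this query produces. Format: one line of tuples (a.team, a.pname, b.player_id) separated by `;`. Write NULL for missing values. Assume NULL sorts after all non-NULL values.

(RF, Liam, 9); (RF, Liam, 9); (RF, Liam, 9); (SG, Ken, NULL); (SG, Yara, 1); (UI, Carol, 1); (UI, Eve, 1)

LEFT JOIN keeps every row from `players a`; unmatched rows get NULL for `players b`'s columns.
Matching on a.player_id <> b.player_id. A NULL in a compared column never satisfies the condition.
Matched pairs: 6; unmatched a rows kept: 1.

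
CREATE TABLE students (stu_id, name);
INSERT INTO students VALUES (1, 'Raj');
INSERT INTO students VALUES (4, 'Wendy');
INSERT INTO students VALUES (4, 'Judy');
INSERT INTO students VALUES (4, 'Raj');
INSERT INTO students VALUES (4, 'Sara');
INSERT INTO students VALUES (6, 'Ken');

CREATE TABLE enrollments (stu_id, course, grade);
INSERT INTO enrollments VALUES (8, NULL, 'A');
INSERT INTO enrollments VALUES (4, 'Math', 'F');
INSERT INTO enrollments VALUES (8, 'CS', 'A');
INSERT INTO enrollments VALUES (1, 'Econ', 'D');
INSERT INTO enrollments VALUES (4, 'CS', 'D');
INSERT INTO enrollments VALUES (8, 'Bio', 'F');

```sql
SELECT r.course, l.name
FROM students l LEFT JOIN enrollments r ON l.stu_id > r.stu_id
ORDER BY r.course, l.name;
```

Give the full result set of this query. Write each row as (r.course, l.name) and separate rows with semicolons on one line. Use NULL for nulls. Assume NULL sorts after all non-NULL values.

(CS, Ken); (Econ, Judy); (Econ, Ken); (Econ, Raj); (Econ, Sara); (Econ, Wendy); (Math, Ken); (NULL, Raj)

LEFT JOIN keeps every row from `students`; unmatched rows get NULL for `enrollments`'s columns.
Matching on l.stu_id > r.stu_id.
- stu_id=1: no r row matches, row kept with r columns NULL.
- stu_id=4: 1 matching r row(s), so 1 row(s) emitted.
- stu_id=4: 1 matching r row(s), so 1 row(s) emitted.
- stu_id=4: 1 matching r row(s), so 1 row(s) emitted.
- stu_id=4: 1 matching r row(s), so 1 row(s) emitted.
- stu_id=6: 3 matching r row(s), so 3 row(s) emitted.
After projecting and ordering:
r.course | l.name
CS | Ken
Econ | Judy
Econ | Ken
Econ | Raj
Econ | Sara
Econ | Wendy
Math | Ken
NULL | Raj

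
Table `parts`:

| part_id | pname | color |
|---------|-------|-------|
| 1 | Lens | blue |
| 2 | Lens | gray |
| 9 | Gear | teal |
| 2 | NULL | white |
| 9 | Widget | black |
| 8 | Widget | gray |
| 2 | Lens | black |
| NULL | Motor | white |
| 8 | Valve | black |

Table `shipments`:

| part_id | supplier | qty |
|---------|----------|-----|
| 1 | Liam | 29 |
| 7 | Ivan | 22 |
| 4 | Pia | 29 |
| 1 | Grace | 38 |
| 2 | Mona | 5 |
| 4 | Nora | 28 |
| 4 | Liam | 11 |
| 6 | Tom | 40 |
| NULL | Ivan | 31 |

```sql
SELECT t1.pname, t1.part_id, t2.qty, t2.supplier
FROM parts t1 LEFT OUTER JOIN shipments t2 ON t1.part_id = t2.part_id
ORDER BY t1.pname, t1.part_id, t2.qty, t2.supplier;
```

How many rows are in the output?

LEFT JOIN keeps every row from `parts`; unmatched rows get NULL for `shipments`'s columns.
Matching on t1.part_id = t2.part_id. A NULL in a compared column never satisfies the condition.
Matched pairs: 5; unmatched t1 rows kept: 5.
Total: 5 matched + 5 padded = 10 rows.

10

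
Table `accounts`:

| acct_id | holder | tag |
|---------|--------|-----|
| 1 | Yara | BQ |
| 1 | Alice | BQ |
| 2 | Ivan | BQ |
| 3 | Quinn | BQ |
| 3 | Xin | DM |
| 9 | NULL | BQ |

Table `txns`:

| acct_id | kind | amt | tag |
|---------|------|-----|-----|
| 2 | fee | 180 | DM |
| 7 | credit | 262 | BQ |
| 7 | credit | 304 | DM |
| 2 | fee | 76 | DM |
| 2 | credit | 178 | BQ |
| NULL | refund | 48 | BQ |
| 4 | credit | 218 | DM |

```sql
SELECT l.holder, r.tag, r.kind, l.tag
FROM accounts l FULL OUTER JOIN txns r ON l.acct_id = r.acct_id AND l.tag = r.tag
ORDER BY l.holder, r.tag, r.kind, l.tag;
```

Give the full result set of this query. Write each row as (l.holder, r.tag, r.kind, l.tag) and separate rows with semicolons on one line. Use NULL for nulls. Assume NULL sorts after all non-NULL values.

FULL OUTER JOIN keeps every row from both sides; unmatched rows get NULL for the other side's columns.
Matching on l.acct_id = r.acct_id AND l.tag = r.tag. A NULL in a compared column never satisfies the condition.
- l[0] acct_id=1, tag=BQ → no match; kept with NULLs on the r side.
- l[1] acct_id=1, tag=BQ → no match; kept with NULLs on the r side.
- l[2] acct_id=2, tag=BQ → 1 match(es) in r → 1 row(s).
- l[3] acct_id=3, tag=BQ → no match; kept with NULLs on the r side.
- l[4] acct_id=3, tag=DM → no match; kept with NULLs on the r side.
- l[5] acct_id=9, tag=BQ → no match; kept with NULLs on the r side.
- 6 row(s) from r found no l partner → padded with NULL.

(Alice, NULL, NULL, BQ); (Ivan, BQ, credit, BQ); (Quinn, NULL, NULL, BQ); (Xin, NULL, NULL, DM); (Yara, NULL, NULL, BQ); (NULL, BQ, credit, NULL); (NULL, BQ, refund, NULL); (NULL, DM, credit, NULL); (NULL, DM, credit, NULL); (NULL, DM, fee, NULL); (NULL, DM, fee, NULL); (NULL, NULL, NULL, BQ)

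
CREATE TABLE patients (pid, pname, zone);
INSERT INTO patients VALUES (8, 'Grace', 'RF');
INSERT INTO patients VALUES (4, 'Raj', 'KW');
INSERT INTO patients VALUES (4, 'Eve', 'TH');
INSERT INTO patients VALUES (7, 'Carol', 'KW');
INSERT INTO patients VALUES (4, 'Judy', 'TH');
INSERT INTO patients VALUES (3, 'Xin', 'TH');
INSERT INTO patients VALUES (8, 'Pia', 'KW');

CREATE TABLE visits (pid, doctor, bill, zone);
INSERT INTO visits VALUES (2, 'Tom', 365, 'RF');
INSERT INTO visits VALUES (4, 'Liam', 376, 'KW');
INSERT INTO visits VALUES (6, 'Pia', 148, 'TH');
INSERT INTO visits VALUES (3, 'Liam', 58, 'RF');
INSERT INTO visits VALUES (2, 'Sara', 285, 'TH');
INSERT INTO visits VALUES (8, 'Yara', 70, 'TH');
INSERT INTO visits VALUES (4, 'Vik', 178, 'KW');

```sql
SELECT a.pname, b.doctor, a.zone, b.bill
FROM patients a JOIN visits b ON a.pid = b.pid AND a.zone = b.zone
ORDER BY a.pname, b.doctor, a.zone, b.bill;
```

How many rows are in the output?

INNER JOIN keeps only pairs where the ON condition holds.
Matching on a.pid = b.pid AND a.zone = b.zone.
- a row (pid=8, zone=RF): no match → dropped.
- a row (pid=4, zone=KW): matches 2 b row(s) → 2 output row(s).
- a row (pid=4, zone=TH): no match → dropped.
- a row (pid=7, zone=KW): no match → dropped.
- a row (pid=4, zone=TH): no match → dropped.
- a row (pid=3, zone=TH): no match → dropped.
- a row (pid=8, zone=KW): no match → dropped.
Total: 2 rows.

2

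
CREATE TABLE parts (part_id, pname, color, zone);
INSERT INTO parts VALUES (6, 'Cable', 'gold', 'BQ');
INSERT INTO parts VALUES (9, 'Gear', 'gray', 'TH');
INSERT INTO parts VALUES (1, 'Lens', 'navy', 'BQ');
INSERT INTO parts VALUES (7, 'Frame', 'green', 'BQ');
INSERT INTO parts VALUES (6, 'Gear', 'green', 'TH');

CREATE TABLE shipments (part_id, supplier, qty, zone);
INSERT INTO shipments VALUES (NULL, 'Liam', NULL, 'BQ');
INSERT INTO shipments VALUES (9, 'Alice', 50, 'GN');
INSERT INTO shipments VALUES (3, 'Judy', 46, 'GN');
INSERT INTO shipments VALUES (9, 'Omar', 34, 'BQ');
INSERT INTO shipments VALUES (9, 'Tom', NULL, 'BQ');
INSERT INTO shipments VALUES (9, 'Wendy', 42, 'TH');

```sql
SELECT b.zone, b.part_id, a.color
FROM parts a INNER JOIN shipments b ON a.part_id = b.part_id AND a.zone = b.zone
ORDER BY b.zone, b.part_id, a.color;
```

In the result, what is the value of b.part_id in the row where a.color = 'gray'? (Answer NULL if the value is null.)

INNER JOIN keeps only pairs where the ON condition holds.
Matching on a.part_id = b.part_id AND a.zone = b.zone. A NULL in a compared column never satisfies the condition.
- part_id=6, zone=BQ: no matching b row, dropped.
- part_id=9, zone=TH: 1 matching b row(s), so 1 row(s) emitted.
- part_id=1, zone=BQ: no matching b row, dropped.
- part_id=7, zone=BQ: no matching b row, dropped.
- part_id=6, zone=TH: no matching b row, dropped.

9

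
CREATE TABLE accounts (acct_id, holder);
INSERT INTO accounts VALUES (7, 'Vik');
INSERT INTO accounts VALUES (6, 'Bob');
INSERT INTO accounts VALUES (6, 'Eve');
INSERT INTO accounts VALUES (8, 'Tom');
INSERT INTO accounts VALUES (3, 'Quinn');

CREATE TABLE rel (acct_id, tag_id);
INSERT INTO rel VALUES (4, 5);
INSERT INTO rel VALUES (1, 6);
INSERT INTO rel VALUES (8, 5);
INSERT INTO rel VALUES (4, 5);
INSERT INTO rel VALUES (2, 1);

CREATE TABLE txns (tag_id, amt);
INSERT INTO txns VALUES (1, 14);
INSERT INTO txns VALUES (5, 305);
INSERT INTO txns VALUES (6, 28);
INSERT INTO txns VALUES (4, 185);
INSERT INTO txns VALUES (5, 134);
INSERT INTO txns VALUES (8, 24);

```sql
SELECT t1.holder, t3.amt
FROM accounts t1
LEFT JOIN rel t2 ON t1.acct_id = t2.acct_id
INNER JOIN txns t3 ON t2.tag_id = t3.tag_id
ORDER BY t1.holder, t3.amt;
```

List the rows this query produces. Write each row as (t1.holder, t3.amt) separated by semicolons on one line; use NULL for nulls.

(Tom, 134); (Tom, 305)

Joins associate left-to-right: accounts LEFT JOIN rel on acct_id gives 5 intermediate row(s).
Then INNER JOIN `txns t3` on tag_id: keep only rows whose t2.tag_id appears in t3.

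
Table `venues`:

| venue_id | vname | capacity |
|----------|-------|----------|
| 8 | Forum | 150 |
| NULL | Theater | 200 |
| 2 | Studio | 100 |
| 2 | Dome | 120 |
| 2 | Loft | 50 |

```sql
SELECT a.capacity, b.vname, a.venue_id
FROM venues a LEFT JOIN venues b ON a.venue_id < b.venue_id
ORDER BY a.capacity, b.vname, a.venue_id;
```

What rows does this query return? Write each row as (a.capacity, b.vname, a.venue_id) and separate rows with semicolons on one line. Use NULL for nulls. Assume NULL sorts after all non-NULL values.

LEFT JOIN keeps every row from `venues a`; unmatched rows get NULL for `venues b`'s columns.
Matching on a.venue_id < b.venue_id. A NULL in a compared column never satisfies the condition.
- a row (venue_id=8): no match → kept, b columns NULL.
- a row (venue_id=NULL): no match → kept, b columns NULL.
- a row (venue_id=2): matches 1 b row(s) → 1 output row(s).
- a row (venue_id=2): matches 1 b row(s) → 1 output row(s).
- a row (venue_id=2): matches 1 b row(s) → 1 output row(s).
After projecting and ordering:
a.capacity | b.vname | a.venue_id
50 | Forum | 2
100 | Forum | 2
120 | Forum | 2
150 | NULL | 8
200 | NULL | NULL

(50, Forum, 2); (100, Forum, 2); (120, Forum, 2); (150, NULL, 8); (200, NULL, NULL)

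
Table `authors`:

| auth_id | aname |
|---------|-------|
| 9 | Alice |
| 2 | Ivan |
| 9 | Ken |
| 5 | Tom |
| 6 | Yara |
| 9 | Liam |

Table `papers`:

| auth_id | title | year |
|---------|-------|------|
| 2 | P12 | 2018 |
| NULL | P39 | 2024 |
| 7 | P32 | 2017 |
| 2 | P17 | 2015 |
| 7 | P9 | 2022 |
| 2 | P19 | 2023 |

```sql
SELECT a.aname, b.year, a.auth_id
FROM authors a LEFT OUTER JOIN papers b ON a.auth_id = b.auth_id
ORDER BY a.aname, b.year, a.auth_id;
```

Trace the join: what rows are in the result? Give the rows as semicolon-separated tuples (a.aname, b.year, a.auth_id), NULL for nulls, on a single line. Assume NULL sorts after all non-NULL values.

(Alice, NULL, 9); (Ivan, 2015, 2); (Ivan, 2018, 2); (Ivan, 2023, 2); (Ken, NULL, 9); (Liam, NULL, 9); (Tom, NULL, 5); (Yara, NULL, 6)

LEFT JOIN keeps every row from `authors`; unmatched rows get NULL for `papers`'s columns.
Matching on a.auth_id = b.auth_id. A NULL in a compared column never satisfies the condition.
- a row (auth_id=9): no match → kept, b columns NULL.
- a row (auth_id=2): matches 3 b row(s) → 3 output row(s).
- a row (auth_id=9): no match → kept, b columns NULL.
- a row (auth_id=5): no match → kept, b columns NULL.
- a row (auth_id=6): no match → kept, b columns NULL.
- a row (auth_id=9): no match → kept, b columns NULL.
After projecting and ordering:
a.aname | b.year | a.auth_id
Alice | NULL | 9
Ivan | 2015 | 2
Ivan | 2018 | 2
Ivan | 2023 | 2
Ken | NULL | 9
Liam | NULL | 9
Tom | NULL | 5
Yara | NULL | 6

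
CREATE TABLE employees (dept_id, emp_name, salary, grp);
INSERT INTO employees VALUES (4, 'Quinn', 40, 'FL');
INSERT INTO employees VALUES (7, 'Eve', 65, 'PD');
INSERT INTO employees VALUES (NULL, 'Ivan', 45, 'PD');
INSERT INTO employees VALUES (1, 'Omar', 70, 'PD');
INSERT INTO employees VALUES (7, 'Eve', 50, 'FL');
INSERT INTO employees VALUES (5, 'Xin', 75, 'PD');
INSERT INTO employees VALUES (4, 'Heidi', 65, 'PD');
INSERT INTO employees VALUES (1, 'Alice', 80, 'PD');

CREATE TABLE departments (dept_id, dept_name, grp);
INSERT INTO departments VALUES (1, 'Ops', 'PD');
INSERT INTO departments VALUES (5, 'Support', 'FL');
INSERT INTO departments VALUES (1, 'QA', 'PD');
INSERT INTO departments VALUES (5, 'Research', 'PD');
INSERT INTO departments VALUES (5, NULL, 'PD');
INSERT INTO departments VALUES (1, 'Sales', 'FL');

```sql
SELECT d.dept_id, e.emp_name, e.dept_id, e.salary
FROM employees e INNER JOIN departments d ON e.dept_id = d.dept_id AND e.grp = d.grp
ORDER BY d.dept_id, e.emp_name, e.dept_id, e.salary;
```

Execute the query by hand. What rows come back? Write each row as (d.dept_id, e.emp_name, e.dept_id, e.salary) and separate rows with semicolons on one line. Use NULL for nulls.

(1, Alice, 1, 80); (1, Alice, 1, 80); (1, Omar, 1, 70); (1, Omar, 1, 70); (5, Xin, 5, 75); (5, Xin, 5, 75)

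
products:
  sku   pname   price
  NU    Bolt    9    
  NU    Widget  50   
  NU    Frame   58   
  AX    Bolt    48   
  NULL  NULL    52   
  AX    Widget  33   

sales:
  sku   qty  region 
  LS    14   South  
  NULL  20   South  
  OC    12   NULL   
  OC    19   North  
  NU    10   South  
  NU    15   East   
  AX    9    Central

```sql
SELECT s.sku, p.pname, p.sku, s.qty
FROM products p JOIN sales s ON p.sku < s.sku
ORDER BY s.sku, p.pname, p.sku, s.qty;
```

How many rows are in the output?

16

INNER JOIN keeps only pairs where the ON condition holds.
Matching on p.sku < s.sku. A NULL in a compared column never satisfies the condition.
- p[0] sku=NU → 2 match(es) in s → 2 row(s).
- p[1] sku=NU → 2 match(es) in s → 2 row(s).
- p[2] sku=NU → 2 match(es) in s → 2 row(s).
- p[3] sku=AX → 5 match(es) in s → 5 row(s).
- p[4] sku=NULL → no match; dropped.
- p[5] sku=AX → 5 match(es) in s → 5 row(s).
Total: 16 rows.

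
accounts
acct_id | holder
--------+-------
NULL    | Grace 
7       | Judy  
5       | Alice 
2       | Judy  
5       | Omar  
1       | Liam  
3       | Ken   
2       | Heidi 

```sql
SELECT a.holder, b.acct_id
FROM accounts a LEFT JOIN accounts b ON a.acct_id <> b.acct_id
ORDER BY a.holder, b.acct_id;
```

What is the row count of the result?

39

LEFT JOIN keeps every row from `accounts a`; unmatched rows get NULL for `accounts b`'s columns.
Matching on a.acct_id <> b.acct_id. A NULL in a compared column never satisfies the condition.
Matched pairs: 38; unmatched a rows kept: 1.
Total: 38 matched + 1 padded = 39 rows.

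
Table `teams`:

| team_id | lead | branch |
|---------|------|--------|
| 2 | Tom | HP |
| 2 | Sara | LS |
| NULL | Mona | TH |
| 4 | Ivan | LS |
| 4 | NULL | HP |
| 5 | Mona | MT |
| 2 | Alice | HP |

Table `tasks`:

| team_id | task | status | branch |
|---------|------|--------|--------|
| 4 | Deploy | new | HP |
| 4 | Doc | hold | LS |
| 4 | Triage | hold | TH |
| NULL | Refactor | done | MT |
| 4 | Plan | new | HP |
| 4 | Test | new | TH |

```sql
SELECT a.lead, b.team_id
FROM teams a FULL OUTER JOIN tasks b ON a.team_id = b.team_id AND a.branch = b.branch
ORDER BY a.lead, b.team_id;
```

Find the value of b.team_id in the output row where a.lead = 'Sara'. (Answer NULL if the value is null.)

FULL OUTER JOIN keeps every row from both sides; unmatched rows get NULL for the other side's columns.
Matching on a.team_id = b.team_id AND a.branch = b.branch. A NULL in a compared column never satisfies the condition.
- a row (team_id=2, branch=HP): no match → kept, b columns NULL.
- a row (team_id=2, branch=LS): no match → kept, b columns NULL.
- a row (team_id=NULL, branch=TH): no match → kept, b columns NULL.
- a row (team_id=4, branch=LS): matches 1 b row(s) → 1 output row(s).
- a row (team_id=4, branch=HP): matches 2 b row(s) → 2 output row(s).
- a row (team_id=5, branch=MT): no match → kept, b columns NULL.
- a row (team_id=2, branch=HP): no match → kept, b columns NULL.
- 3 row(s) from b found no a partner → padded with NULL.

NULL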